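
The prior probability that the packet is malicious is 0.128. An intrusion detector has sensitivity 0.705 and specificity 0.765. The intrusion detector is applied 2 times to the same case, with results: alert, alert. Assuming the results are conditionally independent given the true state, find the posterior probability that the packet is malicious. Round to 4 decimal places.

Posterior P(H) ≈ 0.5692

Let H be the event that the packet is malicious; start with P(H) = 0.128. P('alert'|H) = 0.705, P('alert'|¬H) = 0.235.
Update on result 1 ('alert'): P(H) ← 0.705·0.1280 / (0.705·0.1280 + 0.235·0.8720) = 0.090240/0.29516 = 0.3057.
Update on result 2 ('alert'): P(H) ← 0.705·0.3057 / (0.705·0.3057 + 0.235·0.6943) = 0.21554/0.37869 = 0.5692.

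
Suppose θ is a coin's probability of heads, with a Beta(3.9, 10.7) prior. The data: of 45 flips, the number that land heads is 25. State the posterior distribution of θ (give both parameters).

The binomial likelihood is conjugate to the Beta prior: with 25 successes and 20 failures, the posterior is Beta(3.9+25, 10.7+20) = Beta(28.9, 30.7).

Posterior: Beta(28.9, 30.7)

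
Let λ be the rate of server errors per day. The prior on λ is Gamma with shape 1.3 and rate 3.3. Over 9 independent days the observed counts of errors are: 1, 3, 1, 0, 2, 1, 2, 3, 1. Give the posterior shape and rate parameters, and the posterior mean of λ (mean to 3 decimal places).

The Poisson likelihood adds the total count to the shape and the number of exposure periods to the rate. Here ∑xᵢ = 14 and n = 9, so shape 1.3→15.3 and rate 3.3→12.3.
E[λ | data] = 15.3/12.3 = 1.244.

Posterior: Gamma(shape=15.3, rate=12.3); mean ≈ 1.244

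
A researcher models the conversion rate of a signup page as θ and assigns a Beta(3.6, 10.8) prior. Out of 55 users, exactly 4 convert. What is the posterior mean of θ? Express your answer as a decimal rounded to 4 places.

Observing 4 successes and 51 failures updates Beta(3.6, 10.8) by adding the success and failure counts to the two shape parameters: α = 3.6+4 = 7.6, β = 10.8+51 = 61.8.
E[θ | data] = 7.6/(7.6+61.8) = 0.1095.

Posterior mean ≈ 0.1095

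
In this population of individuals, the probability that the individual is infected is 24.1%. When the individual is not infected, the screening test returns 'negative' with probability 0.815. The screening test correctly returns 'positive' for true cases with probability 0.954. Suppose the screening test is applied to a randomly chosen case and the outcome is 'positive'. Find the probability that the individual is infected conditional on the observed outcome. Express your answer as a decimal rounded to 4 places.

P(H | E) ≈ 0.6208

Let H be the event that the individual is infected. P(H) = 0.241, so P(¬H) = 0.759. With E the 'positive' result, P(E|H) = 0.954 and P(E|¬H) = 0.185.
P(E) = 0.954·0.241 + 0.185·0.759 = 0.22991 + 0.14042 = 0.37033.
By Bayes' theorem, P(H|E) = 0.22991 / 0.37033 = 0.6208.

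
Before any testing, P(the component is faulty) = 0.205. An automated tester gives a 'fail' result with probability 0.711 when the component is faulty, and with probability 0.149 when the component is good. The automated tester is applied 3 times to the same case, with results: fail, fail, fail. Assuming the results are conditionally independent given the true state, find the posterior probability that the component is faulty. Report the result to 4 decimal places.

Posterior P(H) ≈ 0.9655

Let H be the event that the component is faulty; start with P(H) = 0.205. P('fail'|H) = 0.711, P('fail'|¬H) = 0.149.
Update on result 1 ('fail'): P(H) ← 0.711·0.2050 / (0.711·0.2050 + 0.149·0.7950) = 0.14575/0.26421 = 0.5517.
Update on result 2 ('fail'): P(H) ← 0.711·0.5517 / (0.711·0.5517 + 0.149·0.4483) = 0.39223/0.45903 = 0.8545.
Update on result 3 ('fail'): P(H) ← 0.711·0.8545 / (0.711·0.8545 + 0.149·0.1455) = 0.60753/0.62921 = 0.9655.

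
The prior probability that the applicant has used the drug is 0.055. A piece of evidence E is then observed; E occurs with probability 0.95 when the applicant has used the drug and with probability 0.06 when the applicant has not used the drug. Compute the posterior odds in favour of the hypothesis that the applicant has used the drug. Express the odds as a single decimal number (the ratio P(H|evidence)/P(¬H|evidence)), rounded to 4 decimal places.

Prior odds = 0.055/(1−0.055) = 0.058201. In log-odds, ln(0.058201) = -2.8439.
Add log likelihood ratio: ln(15.833) = 2.7621.
Posterior log-odds = -0.081734, so posterior odds = exp(-0.081734) = 0.92152.

Posterior odds ≈ 0.9215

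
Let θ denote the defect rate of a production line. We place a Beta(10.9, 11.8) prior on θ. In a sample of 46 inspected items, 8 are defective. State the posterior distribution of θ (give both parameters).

Observing 8 successes and 38 failures updates Beta(10.9, 11.8) by adding the success and failure counts to the two shape parameters: α = 10.9+8 = 18.9, β = 11.8+38 = 49.8.

Posterior: Beta(18.9, 49.8)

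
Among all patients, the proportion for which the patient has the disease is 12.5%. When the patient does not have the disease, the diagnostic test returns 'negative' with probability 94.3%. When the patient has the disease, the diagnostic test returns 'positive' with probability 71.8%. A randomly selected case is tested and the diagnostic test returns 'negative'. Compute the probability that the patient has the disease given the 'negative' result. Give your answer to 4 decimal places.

P(H | E) ≈ 0.0410

Let H be the event that the patient has the disease. P(H) = 0.125, so P(¬H) = 0.875. With E the 'negative' result, P(E|H) = 0.282 and P(E|¬H) = 0.943.
P(E) = 0.282·0.125 + 0.943·0.875 = 0.035250 + 0.82512 = 0.86038.
By Bayes' theorem, P(H|E) = 0.035250 / 0.86038 = 0.0410.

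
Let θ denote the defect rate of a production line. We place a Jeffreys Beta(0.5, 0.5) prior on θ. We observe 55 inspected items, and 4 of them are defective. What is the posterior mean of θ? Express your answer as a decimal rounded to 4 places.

Observing 4 successes and 51 failures updates Beta(0.5, 0.5) by adding the success and failure counts to the two shape parameters: α = 0.5+4 = 4.5, β = 0.5+51 = 51.5.
E[θ | data] = 4.5/(4.5+51.5) = 0.0804.

Posterior mean ≈ 0.0804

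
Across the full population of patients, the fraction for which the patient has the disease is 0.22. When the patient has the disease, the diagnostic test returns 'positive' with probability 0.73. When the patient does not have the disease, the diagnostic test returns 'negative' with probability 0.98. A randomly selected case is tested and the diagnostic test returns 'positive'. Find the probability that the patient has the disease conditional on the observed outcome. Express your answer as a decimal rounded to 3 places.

P(H | E) ≈ 0.911

Write H for 'the patient has the disease'. Prior odds H:¬H = 0.22/0.78 = 0.28205. For the 'positive' outcome, the likelihood ratio is 0.73/0.02 = 36.500.
Posterior odds = 0.28205 × 36.500 = 10.295, so P(H|E) = 10.295/(1+10.295) = 0.911.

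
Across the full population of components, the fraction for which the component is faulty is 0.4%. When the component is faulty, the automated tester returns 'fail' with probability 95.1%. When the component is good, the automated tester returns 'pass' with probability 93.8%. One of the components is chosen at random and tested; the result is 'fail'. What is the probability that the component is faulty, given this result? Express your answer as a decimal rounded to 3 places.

P(H | E) ≈ 0.058

Let H be the event that the component is faulty. P(H) = 0.004, so P(¬H) = 0.996. With E the 'fail' result, P(E|H) = 0.951 and P(E|¬H) = 0.062.
P(E) = 0.951·0.004 + 0.062·0.996 = 0.0038040 + 0.061752 = 0.065556.
By Bayes' theorem, P(H|E) = 0.0038040 / 0.065556 = 0.058.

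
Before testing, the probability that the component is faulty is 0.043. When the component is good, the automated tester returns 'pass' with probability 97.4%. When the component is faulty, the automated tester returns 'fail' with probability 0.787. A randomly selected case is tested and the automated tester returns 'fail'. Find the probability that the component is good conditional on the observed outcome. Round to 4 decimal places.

Let H be the event that the component is faulty. P(H) = 0.043, so P(¬H) = 0.957. With E the 'fail' result, P(E|H) = 0.787 and P(E|¬H) = 0.026.
P(E) = 0.787·0.043 + 0.026·0.957 = 0.033841 + 0.024882 = 0.058723.
By Bayes' theorem, P(H|E) = 0.033841 / 0.058723 = 0.5763. Hence P(¬H|E) = 1 − 0.5763 = 0.4237.

P(¬H | E) ≈ 0.4237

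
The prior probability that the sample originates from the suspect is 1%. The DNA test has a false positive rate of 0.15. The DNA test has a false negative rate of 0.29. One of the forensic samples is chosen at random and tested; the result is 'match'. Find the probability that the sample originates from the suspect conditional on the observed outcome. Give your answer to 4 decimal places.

Write H for 'the sample originates from the suspect'. Prior odds H:¬H = 0.01/0.99 = 0.010101. For the 'match' outcome, the likelihood ratio is 0.71/0.15 = 4.7333.
Posterior odds = 0.010101 × 4.7333 = 0.047811, so P(H|E) = 0.047811/(1+0.047811) = 0.0456.

P(H | E) ≈ 0.0456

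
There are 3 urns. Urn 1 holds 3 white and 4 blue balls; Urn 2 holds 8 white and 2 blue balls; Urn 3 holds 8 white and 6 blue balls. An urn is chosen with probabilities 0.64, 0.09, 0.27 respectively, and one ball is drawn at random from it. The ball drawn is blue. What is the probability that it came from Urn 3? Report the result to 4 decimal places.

P(blue|Urn 1) = 0.5714; P(blue|Urn 2) = 0.2; P(blue|Urn 3) = 0.4286.
Prior × likelihood for each source: 0.64·0.5714=0.3657, 0.09·0.2=0.01800, 0.27·0.4286=0.1157. Summing gives P(blue) = 0.49943.
P(Urn 3 | blue) = 0.1157 / 0.49943 = 0.2317.

Posterior probability ≈ 0.2317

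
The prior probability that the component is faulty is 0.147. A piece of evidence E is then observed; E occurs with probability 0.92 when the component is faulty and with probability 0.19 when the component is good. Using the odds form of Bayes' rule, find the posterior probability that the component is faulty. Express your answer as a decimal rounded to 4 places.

Prior odds = 0.147/(1−0.147) = 0.17233. In log-odds, ln(0.17233) = -1.7583.
Add log likelihood ratio: ln(4.8421) = 1.5773.
Posterior log-odds = -0.18098, so posterior odds = exp(-0.18098) = 0.83445. Converting, P(H|E) = 0.83445/1.8345 = 0.4549.

Posterior probability ≈ 0.4549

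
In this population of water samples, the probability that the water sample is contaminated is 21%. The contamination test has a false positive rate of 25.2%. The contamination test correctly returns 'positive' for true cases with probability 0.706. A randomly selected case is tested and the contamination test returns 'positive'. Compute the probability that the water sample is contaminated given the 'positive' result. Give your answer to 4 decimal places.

P(H | E) ≈ 0.4268

Write H for 'the water sample is contaminated'. Prior odds H:¬H = 0.21/0.79 = 0.26582. For the 'positive' outcome, the likelihood ratio is 0.706/0.252 = 2.8016.
Posterior odds = 0.26582 × 2.8016 = 0.74473, so P(H|E) = 0.74473/(1+0.74473) = 0.4268.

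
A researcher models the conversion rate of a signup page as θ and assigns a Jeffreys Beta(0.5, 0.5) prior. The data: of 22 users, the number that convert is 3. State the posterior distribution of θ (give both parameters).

Posterior: Beta(3.5, 19.5)

Observing 3 successes and 19 failures updates Beta(0.5, 0.5) by adding the success and failure counts to the two shape parameters: α = 0.5+3 = 3.5, β = 0.5+19 = 19.5.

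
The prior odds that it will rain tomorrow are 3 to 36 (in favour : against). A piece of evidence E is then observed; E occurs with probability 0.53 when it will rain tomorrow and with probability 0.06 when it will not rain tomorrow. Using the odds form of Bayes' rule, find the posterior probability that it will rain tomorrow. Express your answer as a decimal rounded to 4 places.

Posterior probability ≈ 0.4240

Prior odds = 3/36 = 0.083333. In log-odds, ln(0.083333) = -2.4849.
Add log likelihood ratio: ln(8.8333) = 2.1785.
Posterior log-odds = -0.30637, so posterior odds = exp(-0.30637) = 0.73611. Converting, P(H|E) = 0.73611/1.7361 = 0.4240.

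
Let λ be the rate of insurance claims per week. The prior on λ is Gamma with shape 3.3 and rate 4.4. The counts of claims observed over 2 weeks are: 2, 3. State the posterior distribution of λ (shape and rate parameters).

Total count ∑xᵢ = 5 over n = 2 weeks.
Gamma is conjugate to the Poisson likelihood: posterior is Gamma(shape = 3.3+5 = 8.3, rate = 4.4+2 = 6.4).

Posterior: Gamma(shape=8.3, rate=6.4)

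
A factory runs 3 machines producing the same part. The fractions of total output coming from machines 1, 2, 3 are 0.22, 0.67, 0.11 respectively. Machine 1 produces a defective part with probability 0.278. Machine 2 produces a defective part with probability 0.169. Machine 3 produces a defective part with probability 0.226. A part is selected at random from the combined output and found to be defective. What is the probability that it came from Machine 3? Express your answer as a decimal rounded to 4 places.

Posterior probability ≈ 0.1248

Tabulate prior·likelihood by source: [1] prior 0.22, lik 0.278, product 0.06116; [2] prior 0.67, lik 0.169, product 0.1132; [3] prior 0.11, lik 0.226, product 0.02486.
Normalizing constant = 0.19925; the posterior for Machine 3 is its product over the sum, 0.02486/0.19925 = 0.1248.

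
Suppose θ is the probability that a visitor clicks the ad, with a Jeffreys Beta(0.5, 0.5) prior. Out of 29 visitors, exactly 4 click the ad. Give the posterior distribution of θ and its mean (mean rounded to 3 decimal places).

Observing 4 successes and 25 failures updates Beta(0.5, 0.5) by adding the success and failure counts to the two shape parameters: α = 0.5+4 = 4.5, β = 0.5+25 = 25.5.
E[θ | data] = 4.5/(4.5+25.5) = 0.150.

Posterior: Beta(4.5, 25.5); mean ≈ 0.150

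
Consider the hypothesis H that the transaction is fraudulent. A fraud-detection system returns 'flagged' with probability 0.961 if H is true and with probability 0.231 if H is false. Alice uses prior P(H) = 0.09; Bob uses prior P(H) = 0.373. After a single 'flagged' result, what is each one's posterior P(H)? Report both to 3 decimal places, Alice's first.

P('+'|H) = 0.961, P('+'|¬H) = 0.231.
Alice: numerator 0.961·0.09 = 0.086490; evidence = 0.086490+0.231·0.91 = 0.29670; posterior = 0.292.
Bob: numerator 0.961·0.373 = 0.35845; evidence = 0.35845+0.231·0.627 = 0.50329; posterior = 0.712.

Alice: 0.292; Bob: 0.712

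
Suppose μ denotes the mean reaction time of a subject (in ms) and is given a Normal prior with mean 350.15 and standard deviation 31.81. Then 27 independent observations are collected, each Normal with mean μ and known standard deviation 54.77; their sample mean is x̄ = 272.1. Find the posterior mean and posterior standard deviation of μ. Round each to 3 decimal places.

Posterior mean ≈ 279.822; posterior SD ≈ 10.006

With known σ, the Normal prior is conjugate. Weight on the data is w = (n/σ²)/(n/σ² + 1/τ₀²) = 0.00900074/(0.00900074+0.00098826) = 0.90106.
Posterior mean = w·x̄ + (1−w)·μ₀ = 0.90106·272.1 + 0.098935·350.15 = 279.822. Posterior variance = 1/(0.00900074+0.00098826) = 100.110, so SD = 10.006.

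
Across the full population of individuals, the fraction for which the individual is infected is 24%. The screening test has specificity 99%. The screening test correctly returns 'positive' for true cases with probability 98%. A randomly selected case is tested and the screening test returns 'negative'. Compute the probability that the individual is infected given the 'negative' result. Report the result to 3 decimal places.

P(H | E) ≈ 0.006

Let H be the event that the individual is infected. P(H) = 0.24, so P(¬H) = 0.76. With E the 'negative' result, P(E|H) = 0.02 and P(E|¬H) = 0.99.
P(E) = 0.02·0.24 + 0.99·0.76 = 0.0048000 + 0.75240 = 0.75720.
By Bayes' theorem, P(H|E) = 0.0048000 / 0.75720 = 0.006.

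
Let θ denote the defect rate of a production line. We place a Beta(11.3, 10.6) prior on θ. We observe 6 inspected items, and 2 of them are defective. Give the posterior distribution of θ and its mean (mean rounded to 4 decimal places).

The binomial likelihood is conjugate to the Beta prior: with 2 successes and 4 failures, the posterior is Beta(11.3+2, 10.6+4) = Beta(13.3, 14.6).
Posterior mean = α/(α+β) = 13.3/27.9 = 0.4767.

Posterior: Beta(13.3, 14.6); mean ≈ 0.4767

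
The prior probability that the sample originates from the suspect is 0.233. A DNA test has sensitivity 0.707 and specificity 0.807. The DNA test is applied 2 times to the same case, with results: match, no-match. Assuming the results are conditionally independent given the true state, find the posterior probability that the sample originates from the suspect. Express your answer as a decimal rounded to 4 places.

With H the event that the sample originates from the suspect, the joint likelihood of the observed sequence is P(data|H) = 0.707·0.293 = 0.20715 and P(data|¬H) = 0.193·0.807 = 0.15575.
Bayes: P(H|data) = 0.233·0.20715 / (0.233·0.20715 + 0.767·0.15575) = 0.048266/0.16773 = 0.2878.

Posterior P(H) ≈ 0.2878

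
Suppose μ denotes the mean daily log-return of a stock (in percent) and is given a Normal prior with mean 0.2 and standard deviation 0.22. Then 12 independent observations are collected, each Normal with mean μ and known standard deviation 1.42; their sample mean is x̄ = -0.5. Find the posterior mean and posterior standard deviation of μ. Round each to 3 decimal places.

Posterior mean ≈ 0.043; posterior SD ≈ 0.194

With known σ, the Normal prior is conjugate. Weight on the data is w = (n/σ²)/(n/σ² + 1/τ₀²) = 5.95120/(5.95120+20.6612) = 0.22363.
Posterior mean = w·x̄ + (1−w)·μ₀ = 0.22363·-0.5 + 0.77637·0.2 = 0.043. Posterior variance = 1/(5.95120+20.6612) = 0.0375765, so SD = 0.194.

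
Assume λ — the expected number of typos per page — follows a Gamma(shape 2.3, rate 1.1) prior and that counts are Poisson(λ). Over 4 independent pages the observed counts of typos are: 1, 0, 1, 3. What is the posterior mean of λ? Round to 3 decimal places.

The Poisson likelihood adds the total count to the shape and the number of exposure periods to the rate. Here ∑xᵢ = 5 and n = 4, so shape 2.3→7.3 and rate 1.1→5.1.
E[λ | data] = 7.3/5.1 = 1.431.

Posterior mean ≈ 1.431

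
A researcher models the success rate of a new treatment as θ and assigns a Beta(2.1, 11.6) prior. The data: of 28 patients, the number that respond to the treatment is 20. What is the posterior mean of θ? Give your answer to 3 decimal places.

The binomial likelihood is conjugate to the Beta prior: with 20 successes and 8 failures, the posterior is Beta(2.1+20, 11.6+8) = Beta(22.1, 19.6).
E[θ | data] = 22.1/(22.1+19.6) = 0.530.

Posterior mean ≈ 0.530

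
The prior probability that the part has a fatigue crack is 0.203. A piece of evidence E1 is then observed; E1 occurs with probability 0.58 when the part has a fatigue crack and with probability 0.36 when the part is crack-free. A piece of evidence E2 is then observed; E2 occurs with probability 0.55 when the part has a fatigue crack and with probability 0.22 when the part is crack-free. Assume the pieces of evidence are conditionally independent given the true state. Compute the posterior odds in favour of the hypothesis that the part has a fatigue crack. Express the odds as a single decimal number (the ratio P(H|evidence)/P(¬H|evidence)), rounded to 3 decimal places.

Prior odds = 0.203/(1−0.203) = 0.25471. In log-odds, ln(0.25471) = -1.3676.
Add log likelihood ratios: ln(1.6111) + ln(2.5000) = 1.3932.
Posterior log-odds = 0.025566, so posterior odds = exp(0.025566) = 1.0259.

Posterior odds ≈ 1.026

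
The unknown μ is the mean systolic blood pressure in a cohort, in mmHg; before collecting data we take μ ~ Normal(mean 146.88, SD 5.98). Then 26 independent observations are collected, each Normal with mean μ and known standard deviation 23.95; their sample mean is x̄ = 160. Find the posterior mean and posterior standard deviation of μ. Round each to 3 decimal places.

Posterior mean ≈ 154.994; posterior SD ≈ 3.694

With known σ, the Normal prior is conjugate. Weight on the data is w = (n/σ²)/(n/σ² + 1/τ₀²) = 0.0453276/(0.0453276+0.0279639) = 0.61846.
Posterior mean = w·x̄ + (1−w)·μ₀ = 0.61846·160 + 0.38154·146.88 = 154.994. Posterior variance = 1/(0.0453276+0.0279639) = 13.6442, so SD = 3.694.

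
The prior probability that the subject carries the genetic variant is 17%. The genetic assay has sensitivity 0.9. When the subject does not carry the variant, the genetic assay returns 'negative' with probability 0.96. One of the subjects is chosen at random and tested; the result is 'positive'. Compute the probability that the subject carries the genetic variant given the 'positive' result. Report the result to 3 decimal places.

Let H be the event that the subject carries the genetic variant. P(H) = 0.17, so P(¬H) = 0.83. With E the 'positive' result, P(E|H) = 0.9 and P(E|¬H) = 0.04.
P(E) = 0.9·0.17 + 0.04·0.83 = 0.15300 + 0.033200 = 0.18620.
By Bayes' theorem, P(H|E) = 0.15300 / 0.18620 = 0.822.

P(H | E) ≈ 0.822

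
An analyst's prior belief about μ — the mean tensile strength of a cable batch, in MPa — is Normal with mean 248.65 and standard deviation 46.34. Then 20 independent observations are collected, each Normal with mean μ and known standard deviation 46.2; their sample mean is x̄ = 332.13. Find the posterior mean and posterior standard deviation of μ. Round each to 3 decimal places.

With known σ, the Normal prior is conjugate. Weight on the data is w = (n/σ²)/(n/σ² + 1/τ₀²) = 0.00937014/(0.00937014+0.00046568) = 0.95265.
Posterior mean = w·x̄ + (1−w)·μ₀ = 0.95265·332.13 + 0.047345·248.65 = 328.178. Posterior variance = 1/(0.00937014+0.00046568) = 101.669, so SD = 10.083.

Posterior mean ≈ 328.178; posterior SD ≈ 10.083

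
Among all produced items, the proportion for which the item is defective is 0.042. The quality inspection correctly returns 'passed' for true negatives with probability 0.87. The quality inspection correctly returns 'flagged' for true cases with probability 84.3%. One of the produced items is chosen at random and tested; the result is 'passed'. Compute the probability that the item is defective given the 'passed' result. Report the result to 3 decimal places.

Let H be the event that the item is defective. P(H) = 0.042, so P(¬H) = 0.958. With E the 'passed' result, P(E|H) = 0.157 and P(E|¬H) = 0.87.
P(E) = 0.157·0.042 + 0.87·0.958 = 0.0065940 + 0.83346 = 0.84005.
By Bayes' theorem, P(H|E) = 0.0065940 / 0.84005 = 0.008.

P(H | E) ≈ 0.008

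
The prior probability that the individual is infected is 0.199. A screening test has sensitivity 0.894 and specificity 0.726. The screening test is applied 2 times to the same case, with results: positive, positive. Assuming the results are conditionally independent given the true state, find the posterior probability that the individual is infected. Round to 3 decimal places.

Posterior P(H) ≈ 0.726

Let H be the event that the individual is infected; start with P(H) = 0.199. P('positive'|H) = 0.894, P('positive'|¬H) = 0.274.
Update on result 1 ('positive'): P(H) ← 0.894·0.1990 / (0.894·0.1990 + 0.274·0.8010) = 0.17791/0.39738 = 0.4477.
Update on result 2 ('positive'): P(H) ← 0.894·0.4477 / (0.894·0.4477 + 0.274·0.5523) = 0.40024/0.55157 = 0.7256.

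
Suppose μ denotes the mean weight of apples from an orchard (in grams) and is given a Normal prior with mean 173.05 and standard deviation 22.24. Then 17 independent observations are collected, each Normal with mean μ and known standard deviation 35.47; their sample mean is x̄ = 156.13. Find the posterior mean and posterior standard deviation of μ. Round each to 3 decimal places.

Posterior mean ≈ 158.332; posterior SD ≈ 8.023

With known σ, the Normal prior is conjugate. Weight on the data is w = (n/σ²)/(n/σ² + 1/τ₀²) = 0.0135122/(0.0135122+0.00202176) = 0.86985.
Posterior mean = w·x̄ + (1−w)·μ₀ = 0.86985·156.13 + 0.13015·173.05 = 158.332. Posterior variance = 1/(0.0135122+0.00202176) = 64.3750, so SD = 8.023.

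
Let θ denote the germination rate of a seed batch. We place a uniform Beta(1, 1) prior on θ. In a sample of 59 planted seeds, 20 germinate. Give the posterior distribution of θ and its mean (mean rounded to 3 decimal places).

Observing 20 successes and 39 failures updates Beta(1, 1) by adding the success and failure counts to the two shape parameters: α = 1+20 = 21, β = 1+39 = 40.
Posterior mean = α/(α+β) = 21/61 = 0.344.

Posterior: Beta(21, 40); mean ≈ 0.344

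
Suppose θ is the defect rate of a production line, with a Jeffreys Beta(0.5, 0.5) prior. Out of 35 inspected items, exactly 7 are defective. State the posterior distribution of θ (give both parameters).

Posterior: Beta(7.5, 28.5)

The binomial likelihood is conjugate to the Beta prior: with 7 successes and 28 failures, the posterior is Beta(0.5+7, 0.5+28) = Beta(7.5, 28.5).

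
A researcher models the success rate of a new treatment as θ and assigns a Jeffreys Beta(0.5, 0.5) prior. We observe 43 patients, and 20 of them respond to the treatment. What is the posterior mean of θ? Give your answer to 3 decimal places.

Posterior mean ≈ 0.466

The binomial likelihood is conjugate to the Beta prior: with 20 successes and 23 failures, the posterior is Beta(0.5+20, 0.5+23) = Beta(20.5, 23.5).
E[θ | data] = 20.5/(20.5+23.5) = 0.466.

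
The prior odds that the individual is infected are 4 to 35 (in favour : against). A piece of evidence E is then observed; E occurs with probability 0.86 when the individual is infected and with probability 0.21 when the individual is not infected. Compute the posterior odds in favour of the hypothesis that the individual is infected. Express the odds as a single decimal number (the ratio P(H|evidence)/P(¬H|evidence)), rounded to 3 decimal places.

Posterior odds ≈ 0.468

Prior odds = 4/35 = 0.11429. In log-odds, ln(0.11429) = -2.1691.
Add log likelihood ratio: ln(4.0952) = 1.4098.
Posterior log-odds = -0.75923, so posterior odds = exp(-0.75923) = 0.46803.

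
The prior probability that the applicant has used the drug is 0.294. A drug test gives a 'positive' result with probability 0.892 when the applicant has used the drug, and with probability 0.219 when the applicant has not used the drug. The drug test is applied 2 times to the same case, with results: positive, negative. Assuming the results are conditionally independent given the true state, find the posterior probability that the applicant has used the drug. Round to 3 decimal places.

With H the event that the applicant has used the drug, the joint likelihood of the observed sequence is P(data|H) = 0.892·0.108 = 0.096336 and P(data|¬H) = 0.219·0.781 = 0.17104.
Bayes: P(H|data) = 0.294·0.096336 / (0.294·0.096336 + 0.706·0.17104) = 0.028323/0.14908 = 0.1900.

Posterior P(H) ≈ 0.190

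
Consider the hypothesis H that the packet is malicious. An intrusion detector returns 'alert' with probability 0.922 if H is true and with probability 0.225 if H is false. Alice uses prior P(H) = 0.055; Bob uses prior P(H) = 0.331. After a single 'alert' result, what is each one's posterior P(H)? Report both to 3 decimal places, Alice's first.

Alice: 0.193; Bob: 0.670

The likelihood ratio for an 'alert' result is 0.922/0.225 = 4.0978.
Alice: prior odds 0.055/0.945 = 0.058201; posterior odds 0.23850; posterior probability 0.193.
Bob: prior odds 0.331/0.669 = 0.49477; posterior odds 2.0275; posterior probability 0.670.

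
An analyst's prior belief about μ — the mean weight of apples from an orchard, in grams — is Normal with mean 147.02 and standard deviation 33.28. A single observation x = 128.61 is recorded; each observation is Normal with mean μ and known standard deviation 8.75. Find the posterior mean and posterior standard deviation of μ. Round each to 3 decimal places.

Posterior mean ≈ 129.800; posterior SD ≈ 8.462

With known σ, the Normal prior is conjugate. Weight on the data is w = (n/σ²)/(n/σ² + 1/τ₀²) = 0.0130612/(0.0130612+0.00090289) = 0.93534.
Posterior mean = w·x̄ + (1−w)·μ₀ = 0.93534·128.61 + 0.064658·147.02 = 129.800. Posterior variance = 1/(0.0130612+0.00090289) = 71.6121, so SD = 8.462.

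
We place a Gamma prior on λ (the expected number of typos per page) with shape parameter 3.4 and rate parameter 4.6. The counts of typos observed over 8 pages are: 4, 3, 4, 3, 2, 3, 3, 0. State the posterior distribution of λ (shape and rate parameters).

Posterior: Gamma(shape=25.4, rate=12.6)

The Poisson likelihood adds the total count to the shape and the number of exposure periods to the rate. Here ∑xᵢ = 22 and n = 8, so shape 3.4→25.4 and rate 4.6→12.6.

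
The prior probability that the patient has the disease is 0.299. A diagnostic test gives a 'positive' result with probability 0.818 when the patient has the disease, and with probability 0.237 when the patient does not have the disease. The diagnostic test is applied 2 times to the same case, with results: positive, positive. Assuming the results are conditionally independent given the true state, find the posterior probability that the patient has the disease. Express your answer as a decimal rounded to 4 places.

Posterior P(H) ≈ 0.8356

With H the event that the patient has the disease, the joint likelihood of the observed sequence is P(data|H) = 0.818·0.818 = 0.66912 and P(data|¬H) = 0.237·0.237 = 0.056169.
Bayes: P(H|data) = 0.299·0.66912 / (0.299·0.66912 + 0.701·0.056169) = 0.20007/0.23944 = 0.8356.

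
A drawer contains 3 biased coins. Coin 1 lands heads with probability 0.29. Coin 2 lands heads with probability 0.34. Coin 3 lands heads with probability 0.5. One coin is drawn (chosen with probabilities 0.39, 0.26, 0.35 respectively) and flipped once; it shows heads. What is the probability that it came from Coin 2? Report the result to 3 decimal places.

Posterior probability ≈ 0.235

Tabulate prior·likelihood by source: [1] prior 0.39, lik 0.29, product 0.1131; [2] prior 0.26, lik 0.34, product 0.08840; [3] prior 0.35, lik 0.5, product 0.1750.
Normalizing constant = 0.37650; the posterior for Coin 2 is its product over the sum, 0.08840/0.37650 = 0.235.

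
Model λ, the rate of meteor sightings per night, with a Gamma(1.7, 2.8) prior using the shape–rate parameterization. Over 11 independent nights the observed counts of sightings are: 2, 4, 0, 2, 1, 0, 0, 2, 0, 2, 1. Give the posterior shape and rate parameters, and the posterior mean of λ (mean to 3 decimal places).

Posterior: Gamma(shape=15.7, rate=13.8); mean ≈ 1.138

The Poisson likelihood adds the total count to the shape and the number of exposure periods to the rate. Here ∑xᵢ = 14 and n = 11, so shape 1.7→15.7 and rate 2.8→13.8.
Posterior mean = shape/rate = 15.7/13.8 = 1.138.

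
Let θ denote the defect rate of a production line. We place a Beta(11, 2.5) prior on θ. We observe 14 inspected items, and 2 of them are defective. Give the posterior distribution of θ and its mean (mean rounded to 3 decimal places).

The binomial likelihood is conjugate to the Beta prior: with 2 successes and 12 failures, the posterior is Beta(11+2, 2.5+12) = Beta(13, 14.5).
Posterior mean = α/(α+β) = 13/27.5 = 0.473.

Posterior: Beta(13, 14.5); mean ≈ 0.473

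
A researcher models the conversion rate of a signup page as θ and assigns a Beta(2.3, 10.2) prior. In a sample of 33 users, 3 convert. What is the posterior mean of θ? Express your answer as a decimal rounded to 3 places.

Observing 3 successes and 30 failures updates Beta(2.3, 10.2) by adding the success and failure counts to the two shape parameters: α = 2.3+3 = 5.3, β = 10.2+30 = 40.2.
Posterior mean = α/(α+β) = 5.3/45.5 = 0.116.

Posterior mean ≈ 0.116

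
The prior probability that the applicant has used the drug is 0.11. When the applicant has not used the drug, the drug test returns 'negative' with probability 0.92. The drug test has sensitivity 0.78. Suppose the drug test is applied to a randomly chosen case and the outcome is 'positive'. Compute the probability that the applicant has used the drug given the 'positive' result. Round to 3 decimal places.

Write H for 'the applicant has used the drug'. Prior odds H:¬H = 0.11/0.89 = 0.12360. For the 'positive' outcome, the likelihood ratio is 0.78/0.08 = 9.7500.
Posterior odds = 0.12360 × 9.7500 = 1.2051, so P(H|E) = 1.2051/(1+1.2051) = 0.546.

P(H | E) ≈ 0.546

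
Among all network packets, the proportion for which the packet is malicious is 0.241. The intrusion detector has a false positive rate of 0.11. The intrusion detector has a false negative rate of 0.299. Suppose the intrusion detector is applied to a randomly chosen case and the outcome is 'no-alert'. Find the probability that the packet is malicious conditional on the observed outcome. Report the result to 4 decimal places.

Let H be the event that the packet is malicious. P(H) = 0.241, so P(¬H) = 0.759. With E the 'no-alert' result, P(E|H) = 0.299 and P(E|¬H) = 0.89.
P(E) = 0.299·0.241 + 0.89·0.759 = 0.072059 + 0.67551 = 0.74757.
By Bayes' theorem, P(H|E) = 0.072059 / 0.74757 = 0.0964.

P(H | E) ≈ 0.0964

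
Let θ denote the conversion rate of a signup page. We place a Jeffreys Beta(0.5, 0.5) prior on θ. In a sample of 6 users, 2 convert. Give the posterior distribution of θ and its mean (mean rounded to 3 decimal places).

The binomial likelihood is conjugate to the Beta prior: with 2 successes and 4 failures, the posterior is Beta(0.5+2, 0.5+4) = Beta(2.5, 4.5).
Posterior mean = α/(α+β) = 2.5/7 = 0.357.

Posterior: Beta(2.5, 4.5); mean ≈ 0.357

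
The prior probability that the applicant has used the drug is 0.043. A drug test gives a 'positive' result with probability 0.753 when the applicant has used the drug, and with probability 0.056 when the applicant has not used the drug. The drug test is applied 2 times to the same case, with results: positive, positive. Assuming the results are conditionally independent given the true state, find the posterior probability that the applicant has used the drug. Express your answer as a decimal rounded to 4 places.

Posterior P(H) ≈ 0.8904

With H the event that the applicant has used the drug, the joint likelihood of the observed sequence is P(data|H) = 0.753·0.753 = 0.56701 and P(data|¬H) = 0.056·0.056 = 0.0031360.
Bayes: P(H|data) = 0.043·0.56701 / (0.043·0.56701 + 0.957·0.0031360) = 0.024381/0.027383 = 0.8904.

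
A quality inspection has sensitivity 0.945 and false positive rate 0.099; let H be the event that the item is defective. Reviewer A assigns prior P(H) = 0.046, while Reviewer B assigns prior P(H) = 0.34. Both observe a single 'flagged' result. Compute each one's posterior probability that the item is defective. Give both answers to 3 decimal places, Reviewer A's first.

Reviewer A: 0.315; Reviewer B: 0.831

The likelihood ratio for a 'flagged' result is 0.945/0.099 = 9.5455.
Reviewer A: prior odds 0.046/0.954 = 0.048218; posterior odds 0.46026; posterior probability 0.315.
Reviewer B: prior odds 0.34/0.66 = 0.51515; posterior odds 4.9174; posterior probability 0.831.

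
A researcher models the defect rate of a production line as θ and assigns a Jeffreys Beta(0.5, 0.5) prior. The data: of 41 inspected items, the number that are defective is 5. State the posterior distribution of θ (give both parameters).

Posterior: Beta(5.5, 36.5)

Observing 5 successes and 36 failures updates Beta(0.5, 0.5) by adding the success and failure counts to the two shape parameters: α = 0.5+5 = 5.5, β = 0.5+36 = 36.5.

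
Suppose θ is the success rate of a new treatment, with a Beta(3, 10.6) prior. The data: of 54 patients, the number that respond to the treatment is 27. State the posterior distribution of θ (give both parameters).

Observing 27 successes and 27 failures updates Beta(3, 10.6) by adding the success and failure counts to the two shape parameters: α = 3+27 = 30, β = 10.6+27 = 37.6.

Posterior: Beta(30, 37.6)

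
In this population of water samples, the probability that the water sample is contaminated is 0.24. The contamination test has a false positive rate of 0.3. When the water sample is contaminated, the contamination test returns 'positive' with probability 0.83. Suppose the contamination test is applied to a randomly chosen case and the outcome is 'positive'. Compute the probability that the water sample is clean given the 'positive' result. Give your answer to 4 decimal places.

P(¬H | E) ≈ 0.5337

Let H be the event that the water sample is contaminated. P(H) = 0.24, so P(¬H) = 0.76. With E the 'positive' result, P(E|H) = 0.83 and P(E|¬H) = 0.3.
P(E) = 0.83·0.24 + 0.3·0.76 = 0.19920 + 0.22800 = 0.42720.
By Bayes' theorem, P(H|E) = 0.19920 / 0.42720 = 0.4663. Hence P(¬H|E) = 1 − 0.4663 = 0.5337.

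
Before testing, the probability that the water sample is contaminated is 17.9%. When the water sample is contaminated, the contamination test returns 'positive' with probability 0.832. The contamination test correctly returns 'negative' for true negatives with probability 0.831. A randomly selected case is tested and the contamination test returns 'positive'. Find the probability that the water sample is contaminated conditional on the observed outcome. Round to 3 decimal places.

P(H | E) ≈ 0.518

Write H for 'the water sample is contaminated'. Prior odds H:¬H = 0.179/0.821 = 0.21803. For the 'positive' outcome, the likelihood ratio is 0.832/0.169 = 4.9231.
Posterior odds = 0.21803 × 4.9231 = 1.0734, so P(H|E) = 1.0734/(1+1.0734) = 0.518.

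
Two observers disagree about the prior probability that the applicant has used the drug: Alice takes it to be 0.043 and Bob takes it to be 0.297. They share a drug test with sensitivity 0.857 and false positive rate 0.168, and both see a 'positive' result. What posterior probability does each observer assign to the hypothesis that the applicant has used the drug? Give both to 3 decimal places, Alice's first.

The likelihood ratio for a 'positive' result is 0.857/0.168 = 5.1012.
Alice: prior odds 0.043/0.957 = 0.044932; posterior odds 0.22921; posterior probability 0.186.
Bob: prior odds 0.297/0.703 = 0.42248; posterior odds 2.1551; posterior probability 0.683.

Alice: 0.186; Bob: 0.683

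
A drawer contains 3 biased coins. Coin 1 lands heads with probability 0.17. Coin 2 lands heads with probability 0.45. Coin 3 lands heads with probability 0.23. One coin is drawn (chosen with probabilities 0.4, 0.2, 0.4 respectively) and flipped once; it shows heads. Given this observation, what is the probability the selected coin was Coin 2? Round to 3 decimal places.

Posterior probability ≈ 0.360

P(heads|C1) = 0.17; P(heads|C2) = 0.45; P(heads|C3) = 0.23.
Prior × likelihood for each source: 0.4·0.17=0.06800, 0.2·0.45=0.09000, 0.4·0.23=0.09200. Summing gives P(heads) = 0.25000.
P(Coin 2 | heads) = 0.09000 / 0.25000 = 0.360.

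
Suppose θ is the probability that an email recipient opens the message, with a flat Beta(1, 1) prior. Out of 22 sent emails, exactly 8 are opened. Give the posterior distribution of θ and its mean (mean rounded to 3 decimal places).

Posterior: Beta(9, 15); mean ≈ 0.375

Observing 8 successes and 14 failures updates Beta(1, 1) by adding the success and failure counts to the two shape parameters: α = 1+8 = 9, β = 1+14 = 15.
E[θ | data] = 9/(9+15) = 0.375.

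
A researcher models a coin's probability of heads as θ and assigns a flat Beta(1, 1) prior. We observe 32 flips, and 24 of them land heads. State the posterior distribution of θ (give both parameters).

Posterior: Beta(25, 9)

Observing 24 successes and 8 failures updates Beta(1, 1) by adding the success and failure counts to the two shape parameters: α = 1+24 = 25, β = 1+8 = 9.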